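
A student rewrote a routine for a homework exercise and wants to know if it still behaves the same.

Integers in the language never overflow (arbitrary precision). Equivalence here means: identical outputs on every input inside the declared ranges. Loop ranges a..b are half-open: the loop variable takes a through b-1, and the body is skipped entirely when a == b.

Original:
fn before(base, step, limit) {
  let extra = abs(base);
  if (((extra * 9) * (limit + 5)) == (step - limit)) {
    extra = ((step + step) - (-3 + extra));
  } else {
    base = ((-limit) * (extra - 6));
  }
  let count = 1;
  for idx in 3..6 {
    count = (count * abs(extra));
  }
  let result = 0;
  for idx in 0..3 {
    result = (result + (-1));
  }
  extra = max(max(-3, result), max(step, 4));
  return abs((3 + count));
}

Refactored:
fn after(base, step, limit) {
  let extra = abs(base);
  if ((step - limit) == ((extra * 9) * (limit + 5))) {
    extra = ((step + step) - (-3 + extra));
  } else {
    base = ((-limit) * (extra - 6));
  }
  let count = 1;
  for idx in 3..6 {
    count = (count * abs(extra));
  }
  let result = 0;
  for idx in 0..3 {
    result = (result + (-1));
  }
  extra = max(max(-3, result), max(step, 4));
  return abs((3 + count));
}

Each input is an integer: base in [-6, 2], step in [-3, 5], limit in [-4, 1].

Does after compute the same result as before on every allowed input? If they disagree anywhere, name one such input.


Reading the diff, among the changes: same computation, different form.
Tracing base=-6, step=-3, limit=-3: before: extra becomes 6; next (((extra * 9) * (limit + 5)) == (step - limit)) evaluates to false; next base becomes 0; next count becomes 1; next at idx=3:; next count becomes 6; next at idx=4:; next count becomes 36; next at idx=5:; next count becomes 216; next result becomes 0; next at idx=0:; next result becomes -1; next at idx=1:; next result becomes -2; next at idx=2:; next result becomes -3; next extra becomes 4; next final value 219 | after: extra becomes 6; next ((step - limit) == ((extra * 9) * (limit + 5))) evaluates to false; next base becomes 0; next count becomes 1; next at idx=3:; next count becomes 6; next at idx=4:; next count becomes 36; next at idx=5:; next count becomes 216; next result becomes 0; next at idx=0:; next result becomes -1; next at idx=1:; next result becomes -2; next at idx=2:; next result becomes -3; next extra becomes 4; next final value 219 — matching result 219.
An exhaustive pass over the 486 declared inputs shows identical outputs.
verdict: equivalent


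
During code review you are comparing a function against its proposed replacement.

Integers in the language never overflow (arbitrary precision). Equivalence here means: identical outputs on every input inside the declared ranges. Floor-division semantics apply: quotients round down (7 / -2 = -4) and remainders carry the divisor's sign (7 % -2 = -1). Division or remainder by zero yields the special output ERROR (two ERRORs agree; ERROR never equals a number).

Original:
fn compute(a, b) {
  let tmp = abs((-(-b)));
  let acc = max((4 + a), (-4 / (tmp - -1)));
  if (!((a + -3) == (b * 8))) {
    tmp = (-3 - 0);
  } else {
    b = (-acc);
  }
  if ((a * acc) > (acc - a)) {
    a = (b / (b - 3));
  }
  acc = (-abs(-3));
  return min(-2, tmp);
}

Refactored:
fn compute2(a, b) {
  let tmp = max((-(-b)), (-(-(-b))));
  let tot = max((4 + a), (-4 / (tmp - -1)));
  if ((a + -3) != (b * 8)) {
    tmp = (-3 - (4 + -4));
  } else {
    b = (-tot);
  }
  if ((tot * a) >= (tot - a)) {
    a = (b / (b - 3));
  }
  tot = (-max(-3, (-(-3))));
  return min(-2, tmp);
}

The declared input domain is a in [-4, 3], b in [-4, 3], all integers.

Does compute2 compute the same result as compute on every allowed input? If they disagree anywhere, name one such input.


Whatever the rewrite altered, no input in the stated domain can expose a difference.
Spot check at a=-3, b=3 — compute: tmp becomes 3; next acc becomes 1; next (!((a + -3) == (b * 8))) evaluates to true; next tmp becomes -3; next ((a * acc) > (acc - a)) evaluates to false; next acc becomes -3; next final value -3. compute2: tmp becomes 3; next tot becomes 1; next ((a + -3) != (b * 8)) evaluates to true; next tmp becomes -3; next ((tot * a) >= (tot - a)) evaluates to false; next tot becomes -3; next final value -3. Both give -3.
Sweeping the whole domain (64 inputs) finds no disagreement.
verdict: equivalent


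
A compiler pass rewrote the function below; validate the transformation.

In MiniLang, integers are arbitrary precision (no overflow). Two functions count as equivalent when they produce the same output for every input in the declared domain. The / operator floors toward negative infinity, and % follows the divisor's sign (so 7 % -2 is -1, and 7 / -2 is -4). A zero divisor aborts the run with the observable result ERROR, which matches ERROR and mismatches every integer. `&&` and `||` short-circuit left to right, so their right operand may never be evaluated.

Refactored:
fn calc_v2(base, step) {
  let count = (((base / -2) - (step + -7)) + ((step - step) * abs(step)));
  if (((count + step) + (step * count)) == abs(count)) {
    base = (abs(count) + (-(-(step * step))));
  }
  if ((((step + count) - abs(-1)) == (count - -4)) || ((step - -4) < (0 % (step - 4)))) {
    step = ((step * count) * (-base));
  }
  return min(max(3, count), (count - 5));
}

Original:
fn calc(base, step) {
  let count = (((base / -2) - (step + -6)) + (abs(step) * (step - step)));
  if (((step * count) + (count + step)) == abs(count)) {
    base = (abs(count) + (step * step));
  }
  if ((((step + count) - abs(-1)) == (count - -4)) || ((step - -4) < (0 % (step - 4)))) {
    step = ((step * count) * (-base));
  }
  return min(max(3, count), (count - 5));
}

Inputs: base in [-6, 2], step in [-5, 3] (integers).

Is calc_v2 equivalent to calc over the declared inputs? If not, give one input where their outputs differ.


The rewrite breaks on base=-6, step=-5, where the results are 9 and 10.
calc: count := 14 | (((step * count) + (count + step)) == abs(count)): false | ((((step + count) - abs(-1)) == (count - -4)) || ((step - -4) < (0 % (step - 4)))): true | step := -420 | result 9
calc_v2: count := 15 | (((count + step) + (step * count)) == abs(count)): false | ((((step + count) - abs(-1)) == (count - -4)) || ((step - -4) < (0 % (step - 4)))): true | step := -450 | result 10
verdict: not equivalent; witness: base=-6, step=-5


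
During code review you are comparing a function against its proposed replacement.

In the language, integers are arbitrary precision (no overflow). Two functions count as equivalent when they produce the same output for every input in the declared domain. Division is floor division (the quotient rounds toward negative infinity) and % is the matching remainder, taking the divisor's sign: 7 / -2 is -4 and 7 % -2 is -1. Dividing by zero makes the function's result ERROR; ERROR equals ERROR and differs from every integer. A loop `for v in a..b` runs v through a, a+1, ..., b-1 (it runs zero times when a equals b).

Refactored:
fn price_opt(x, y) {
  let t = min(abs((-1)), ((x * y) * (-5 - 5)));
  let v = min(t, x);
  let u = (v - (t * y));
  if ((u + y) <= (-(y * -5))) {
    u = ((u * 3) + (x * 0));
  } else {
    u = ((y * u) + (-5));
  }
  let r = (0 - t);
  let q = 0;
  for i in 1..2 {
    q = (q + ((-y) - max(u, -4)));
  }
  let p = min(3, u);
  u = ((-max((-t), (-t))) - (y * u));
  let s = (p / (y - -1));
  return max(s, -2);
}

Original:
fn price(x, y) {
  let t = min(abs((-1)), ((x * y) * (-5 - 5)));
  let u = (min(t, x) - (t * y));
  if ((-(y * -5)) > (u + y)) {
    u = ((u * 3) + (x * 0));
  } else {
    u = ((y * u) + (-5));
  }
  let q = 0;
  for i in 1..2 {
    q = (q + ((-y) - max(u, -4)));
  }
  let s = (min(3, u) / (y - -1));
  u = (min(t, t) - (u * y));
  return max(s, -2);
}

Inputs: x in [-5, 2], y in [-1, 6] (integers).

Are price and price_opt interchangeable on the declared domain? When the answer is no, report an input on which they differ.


There is a counterexample at x=0, y=0: -2 on one side, 0 on the other.
price: t = 0; u = 0; ((-(y * -5)) > (u + y)) -> false; u = -5; q = 0; [i=1]; q = 4; s = -5; u = 0; return -2
price_opt: t = 0; v = 0; u = 0; ((u + y) <= (-(y * -5))) -> true; u = 0; r = 0; q = 0; [i=1]; q = 0; p = 0; u = 0; s = 0; return 0
verdict: not equivalent; witness: x=0, y=0


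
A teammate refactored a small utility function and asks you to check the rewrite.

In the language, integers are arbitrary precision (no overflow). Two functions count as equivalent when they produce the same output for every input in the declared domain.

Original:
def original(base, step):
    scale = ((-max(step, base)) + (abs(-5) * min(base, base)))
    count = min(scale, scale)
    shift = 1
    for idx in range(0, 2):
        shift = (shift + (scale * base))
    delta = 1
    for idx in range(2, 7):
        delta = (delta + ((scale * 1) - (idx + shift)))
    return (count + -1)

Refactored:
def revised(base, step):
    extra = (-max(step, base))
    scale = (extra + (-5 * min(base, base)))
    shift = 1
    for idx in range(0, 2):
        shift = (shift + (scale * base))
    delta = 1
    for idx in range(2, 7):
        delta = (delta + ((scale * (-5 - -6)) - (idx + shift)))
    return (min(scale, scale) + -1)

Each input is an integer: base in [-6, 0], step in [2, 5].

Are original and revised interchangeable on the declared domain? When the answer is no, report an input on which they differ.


Run the pair on base=-6, step=2.
original: scale = -32; count = -32; shift = 1; [idx=0]; shift = 193; [idx=1]; shift = 385; delta = 1; [idx=2]; delta = -418; [idx=3]; delta = -838; [idx=4]; delta = -1259; [idx=5]; delta = -1681; [idx=6]; delta = -2104; return -33
revised: extra = -2; scale = 28; shift = 1; [idx=0]; shift = -167; [idx=1]; shift = -335; delta = 1; [idx=2]; delta = 362; [idx=3]; delta = 722; [idx=4]; delta = 1081; [idx=5]; delta = 1439; [idx=6]; delta = 1796; return 27
-33 vs 27 — the two versions disagree here.
verdict: not equivalent; witness: base=-6, step=2


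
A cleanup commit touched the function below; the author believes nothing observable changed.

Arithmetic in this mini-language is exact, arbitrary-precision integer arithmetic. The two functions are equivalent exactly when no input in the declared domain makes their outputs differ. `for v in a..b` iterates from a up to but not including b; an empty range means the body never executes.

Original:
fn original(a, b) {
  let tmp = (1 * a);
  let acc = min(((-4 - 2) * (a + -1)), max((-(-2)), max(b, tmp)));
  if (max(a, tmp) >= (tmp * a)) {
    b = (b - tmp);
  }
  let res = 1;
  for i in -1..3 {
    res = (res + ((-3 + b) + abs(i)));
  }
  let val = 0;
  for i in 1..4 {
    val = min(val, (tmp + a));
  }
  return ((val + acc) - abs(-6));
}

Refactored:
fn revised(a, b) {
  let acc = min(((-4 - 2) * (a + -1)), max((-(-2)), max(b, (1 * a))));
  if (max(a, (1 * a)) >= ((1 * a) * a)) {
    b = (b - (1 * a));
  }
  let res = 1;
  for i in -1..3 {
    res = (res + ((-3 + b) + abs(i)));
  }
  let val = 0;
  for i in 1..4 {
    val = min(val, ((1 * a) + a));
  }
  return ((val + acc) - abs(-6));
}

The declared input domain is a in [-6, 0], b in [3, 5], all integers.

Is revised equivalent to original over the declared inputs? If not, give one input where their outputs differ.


The two are interchangeable: arithmetic usage differs, plus constant usage differs, plus local variable names differ, plus statement counts differ, and every declared input agrees.
Tracing a=-6, b=3: original: tmp=-6, then acc=3, then (max(a, tmp) >= (tmp * a)) is false, then res=1, then (i=-1), then res=2, then (i=0), then res=2, then (i=1), then res=3, then (i=2), then res=5, then val=0, then (i=1), then val=-12, then (i=2), then val=-12, then (i=3), then val=-12, then returns -15 | revised: acc=3, then (max(a, (1 * a)) >= ((1 * a) * a)) is false, then res=1, then (i=-1), then res=2, then (i=0), then res=2, then (i=1), then res=3, then (i=2), then res=5, then val=0, then (i=1), then val=-12, then (i=2), then val=-12, then (i=3), then val=-12, then returns -15 — matching result -15.
Every one of the 21 inputs gives matching results.
verdict: equivalent


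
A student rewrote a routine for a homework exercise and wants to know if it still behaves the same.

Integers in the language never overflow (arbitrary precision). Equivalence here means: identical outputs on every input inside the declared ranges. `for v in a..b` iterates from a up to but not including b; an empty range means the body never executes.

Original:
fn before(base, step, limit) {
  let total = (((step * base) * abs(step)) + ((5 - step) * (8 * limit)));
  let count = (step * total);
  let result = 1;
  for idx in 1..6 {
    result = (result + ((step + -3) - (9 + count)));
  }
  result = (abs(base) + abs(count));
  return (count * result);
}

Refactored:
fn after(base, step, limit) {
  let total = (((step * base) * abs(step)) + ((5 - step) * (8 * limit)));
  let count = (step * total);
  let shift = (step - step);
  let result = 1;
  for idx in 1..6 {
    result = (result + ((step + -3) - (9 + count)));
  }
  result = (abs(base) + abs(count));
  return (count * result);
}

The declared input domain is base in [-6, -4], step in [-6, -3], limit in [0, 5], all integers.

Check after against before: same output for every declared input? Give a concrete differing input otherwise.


Behavior is preserved: although statement counts differ, plus arithmetic usage differs, plus local variable names differ, the outputs never diverge.
Spot check at base=-4, step=-4, limit=4 — before: total = 352; count = -1408; result = 1; [idx=1]; result = 1393; [idx=2]; result = 2785; [idx=3]; result = 4177; [idx=4]; result = 5569; [idx=5]; result = 6961; result = 1412; return -1988096. after: total = 352; count = -1408; shift = 0; result = 1; [idx=1]; result = 1393; [idx=2]; result = 2785; [idx=3]; result = 4177; [idx=4]; result = 5569; [idx=5]; result = 6961; result = 1412; return -1988096. Both give -1988096.
Sweeping the whole domain (72 inputs) finds no disagreement.
verdict: equivalent


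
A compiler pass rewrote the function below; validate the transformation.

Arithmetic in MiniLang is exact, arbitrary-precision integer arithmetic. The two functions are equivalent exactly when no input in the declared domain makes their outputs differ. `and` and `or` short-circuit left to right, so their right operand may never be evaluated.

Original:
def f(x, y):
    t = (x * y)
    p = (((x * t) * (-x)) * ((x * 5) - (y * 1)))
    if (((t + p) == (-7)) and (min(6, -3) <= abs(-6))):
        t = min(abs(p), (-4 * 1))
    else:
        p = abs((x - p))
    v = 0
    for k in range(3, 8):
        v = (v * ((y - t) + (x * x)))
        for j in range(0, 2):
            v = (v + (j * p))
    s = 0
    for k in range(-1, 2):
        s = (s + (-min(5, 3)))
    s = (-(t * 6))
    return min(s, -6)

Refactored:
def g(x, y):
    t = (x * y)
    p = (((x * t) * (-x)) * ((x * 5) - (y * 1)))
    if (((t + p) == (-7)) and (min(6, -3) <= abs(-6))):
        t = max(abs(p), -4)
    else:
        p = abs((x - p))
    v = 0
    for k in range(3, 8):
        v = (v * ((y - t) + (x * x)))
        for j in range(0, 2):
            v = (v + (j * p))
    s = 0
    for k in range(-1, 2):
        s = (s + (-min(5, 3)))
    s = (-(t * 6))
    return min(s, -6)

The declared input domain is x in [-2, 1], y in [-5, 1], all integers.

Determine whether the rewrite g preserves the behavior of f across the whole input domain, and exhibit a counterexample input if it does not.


The rewrite breaks on x=-1, y=1, where the results are -6 and -36.
f: t = -1; p = -6; (((t + p) == (-7)) and (min(6, -3) <= abs(-6))) -> true; t = -4; v = 0; [k=3]; v = 0; [j=0]; v = 0; [j=1]; v = -6; [k=4]; v = -36; [j=0]; v = -36; [j=1]; v = -42; [k=5]; v = -252; [j=0]; v = -252; [j=1]; v = -258; [k=6]; v = -1548; [j=0]; v = -1548; [j=1]; v = -1554; [k=7]; v = -9324; [j=0]; v = -9324; [j=1]; v = -9330; s = 0; [k=-1]; s = -3; [k=0]; s = -6; [k=1]; s = -9; s = 24; return -6
g: t = -1; p = -6; (((t + p) == (-7)) and (min(6, -3) <= abs(-6))) -> true; t = 6; v = 0; [k=3]; v = 0; [j=0]; v = 0; [j=1]; v = -6; [k=4]; v = 24; [j=0]; v = 24; [j=1]; v = 18; [k=5]; v = -72; [j=0]; v = -72; [j=1]; v = -78; [k=6]; v = 312; [j=0]; v = 312; [j=1]; v = 306; [k=7]; v = -1224; [j=0]; v = -1224; [j=1]; v = -1230; s = 0; [k=-1]; s = -3; [k=0]; s = -6; [k=1]; s = -9; s = -36; return -36
verdict: not equivalent; witness: x=-1, y=1


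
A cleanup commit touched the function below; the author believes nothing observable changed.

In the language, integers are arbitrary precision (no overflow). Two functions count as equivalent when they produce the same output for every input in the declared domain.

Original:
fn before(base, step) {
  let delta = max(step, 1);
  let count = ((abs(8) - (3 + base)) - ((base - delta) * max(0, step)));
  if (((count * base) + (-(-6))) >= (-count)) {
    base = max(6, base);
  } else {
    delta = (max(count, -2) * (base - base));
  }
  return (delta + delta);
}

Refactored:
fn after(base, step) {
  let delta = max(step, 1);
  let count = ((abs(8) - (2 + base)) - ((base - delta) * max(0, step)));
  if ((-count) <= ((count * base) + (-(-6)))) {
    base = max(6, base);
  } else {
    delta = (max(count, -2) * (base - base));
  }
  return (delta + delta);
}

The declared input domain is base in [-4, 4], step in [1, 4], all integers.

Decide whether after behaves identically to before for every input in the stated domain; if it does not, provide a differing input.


There is a counterexample at base=4, step=1: 0 on one side, 2 on the other.
before: delta=1, then count=-2, then (((count * base) + (-(-6))) >= (-count)) is false, then delta=0, then returns 0
after: delta=1, then count=-1, then ((-count) <= ((count * base) + (-(-6)))) is true, then base=6, then returns 2
verdict: not equivalent; witness: base=4, step=1


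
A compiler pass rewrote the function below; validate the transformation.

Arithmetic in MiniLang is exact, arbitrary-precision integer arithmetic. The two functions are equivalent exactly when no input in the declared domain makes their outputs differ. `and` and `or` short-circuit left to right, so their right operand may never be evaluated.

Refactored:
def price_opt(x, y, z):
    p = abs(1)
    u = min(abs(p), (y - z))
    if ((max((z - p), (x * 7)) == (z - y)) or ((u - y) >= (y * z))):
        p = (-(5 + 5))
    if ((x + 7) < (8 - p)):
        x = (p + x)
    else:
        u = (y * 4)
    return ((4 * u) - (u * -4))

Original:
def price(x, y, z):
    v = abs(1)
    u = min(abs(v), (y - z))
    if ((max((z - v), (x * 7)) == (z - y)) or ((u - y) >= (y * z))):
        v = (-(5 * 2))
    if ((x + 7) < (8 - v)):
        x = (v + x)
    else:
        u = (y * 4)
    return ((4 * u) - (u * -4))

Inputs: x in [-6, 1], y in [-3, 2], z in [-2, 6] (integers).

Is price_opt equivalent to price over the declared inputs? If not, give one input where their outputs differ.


Side by side, the visible changes include: local variable names differ, and arithmetic usage differs, and constant usage differs.
One worked example (x=-3, y=-3, z=2) — price: v := 1 | u := -5 | ((max((z - v), (x * 7)) == (z - y)) or ((u - y) >= (y * z))): true | v := -10 | ((x + 7) < (8 - v)): true | x := -13 | result -40; price_opt: p := 1 | u := -5 | ((max((z - p), (x * 7)) == (z - y)) or ((u - y) >= (y * z))): true | p := -10 | ((x + 7) < (8 - p)): true | x := -13 | result -40; agreement on -40.
An exhaustive pass over the 432 declared inputs shows identical outputs.
verdict: equivalent


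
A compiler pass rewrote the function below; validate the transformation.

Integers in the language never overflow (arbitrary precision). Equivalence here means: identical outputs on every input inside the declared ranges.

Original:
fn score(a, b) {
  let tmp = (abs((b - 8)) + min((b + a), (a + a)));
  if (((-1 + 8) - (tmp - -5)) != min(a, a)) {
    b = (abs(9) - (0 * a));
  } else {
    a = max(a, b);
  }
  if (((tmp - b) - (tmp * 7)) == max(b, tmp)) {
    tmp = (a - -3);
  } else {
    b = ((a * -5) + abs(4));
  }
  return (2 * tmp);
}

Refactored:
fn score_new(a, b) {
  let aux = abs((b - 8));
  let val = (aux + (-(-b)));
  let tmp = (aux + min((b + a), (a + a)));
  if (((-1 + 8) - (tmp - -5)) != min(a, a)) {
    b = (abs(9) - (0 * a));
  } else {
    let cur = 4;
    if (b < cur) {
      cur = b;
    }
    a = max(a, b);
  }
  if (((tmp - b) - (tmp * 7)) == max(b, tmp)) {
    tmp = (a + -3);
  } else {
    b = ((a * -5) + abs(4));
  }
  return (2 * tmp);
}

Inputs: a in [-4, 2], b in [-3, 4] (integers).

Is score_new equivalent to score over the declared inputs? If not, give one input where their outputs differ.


The rewrite breaks on a=-4, b=3, where the results are -2 and -14.
score: tmp becomes -3; next (((-1 + 8) - (tmp - -5)) != min(a, a)) evaluates to true; next b becomes 9; next (((tmp - b) - (tmp * 7)) == max(b, tmp)) evaluates to true; next tmp becomes -1; next final value -2
score_new: aux becomes 5; next val becomes 8; next tmp becomes -3; next (((-1 + 8) - (tmp - -5)) != min(a, a)) evaluates to true; next b becomes 9; next (((tmp - b) - (tmp * 7)) == max(b, tmp)) evaluates to true; next tmp becomes -7; next final value -14
verdict: not equivalent; witness: a=-4, b=3


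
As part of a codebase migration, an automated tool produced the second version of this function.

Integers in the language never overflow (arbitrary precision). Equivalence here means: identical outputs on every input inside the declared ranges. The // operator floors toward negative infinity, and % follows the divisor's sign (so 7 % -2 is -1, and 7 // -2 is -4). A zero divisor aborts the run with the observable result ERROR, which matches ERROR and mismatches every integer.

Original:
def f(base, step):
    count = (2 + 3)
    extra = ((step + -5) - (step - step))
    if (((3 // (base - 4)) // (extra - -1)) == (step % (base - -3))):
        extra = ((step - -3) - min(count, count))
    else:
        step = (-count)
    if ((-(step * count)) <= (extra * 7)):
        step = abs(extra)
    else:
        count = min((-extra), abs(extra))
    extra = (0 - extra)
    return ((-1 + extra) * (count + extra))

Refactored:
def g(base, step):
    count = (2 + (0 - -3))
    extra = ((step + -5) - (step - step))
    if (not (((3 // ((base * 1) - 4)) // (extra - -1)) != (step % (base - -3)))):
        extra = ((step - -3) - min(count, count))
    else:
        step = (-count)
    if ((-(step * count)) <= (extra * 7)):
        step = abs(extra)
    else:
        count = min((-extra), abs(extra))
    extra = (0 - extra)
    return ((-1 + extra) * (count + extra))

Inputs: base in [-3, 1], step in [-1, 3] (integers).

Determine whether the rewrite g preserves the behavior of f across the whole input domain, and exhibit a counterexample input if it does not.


The two versions differ — the changes include comparison usage differs, and arithmetic usage differs, and boolean connective usage differs, and constant usage differs.
Tracing base=0, step=2: f: count=5, then extra=-3, then (((3 // (base - 4)) // (extra - -1)) == (step % (base - -3))) is false, then step=-5, then ((-(step * count)) <= (extra * 7)) is false, then count=3, then extra=3, then returns 12 | g: count=5, then extra=-3, then (not (((3 // ((base * 1) - 4)) // (extra - -1)) != (step % (base - -3)))) is false, then step=-5, then ((-(step * count)) <= (extra * 7)) is false, then count=3, then extra=3, then returns 12 — matching result 12.
Checked all 25 inputs in the declared domain: the outputs agree on every one.
verdict: equivalent


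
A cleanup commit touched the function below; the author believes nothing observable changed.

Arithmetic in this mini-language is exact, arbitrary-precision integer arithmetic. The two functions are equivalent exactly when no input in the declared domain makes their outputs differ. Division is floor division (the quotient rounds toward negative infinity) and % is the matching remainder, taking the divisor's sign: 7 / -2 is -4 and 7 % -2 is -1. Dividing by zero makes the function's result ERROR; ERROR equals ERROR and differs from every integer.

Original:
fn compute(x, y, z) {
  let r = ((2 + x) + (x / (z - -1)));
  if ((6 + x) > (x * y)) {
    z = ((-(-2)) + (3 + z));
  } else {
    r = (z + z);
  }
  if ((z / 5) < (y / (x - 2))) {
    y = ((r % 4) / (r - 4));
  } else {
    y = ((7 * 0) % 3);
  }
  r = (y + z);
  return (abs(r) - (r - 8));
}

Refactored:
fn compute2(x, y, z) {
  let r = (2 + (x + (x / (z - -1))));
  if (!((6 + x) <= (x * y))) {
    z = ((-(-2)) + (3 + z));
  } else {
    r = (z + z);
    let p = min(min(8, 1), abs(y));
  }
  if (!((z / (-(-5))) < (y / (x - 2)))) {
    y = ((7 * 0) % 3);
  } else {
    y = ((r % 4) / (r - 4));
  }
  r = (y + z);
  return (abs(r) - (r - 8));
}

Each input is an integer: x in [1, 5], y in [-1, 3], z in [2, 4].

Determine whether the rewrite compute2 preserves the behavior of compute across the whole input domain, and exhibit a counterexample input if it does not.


The two versions differ — the changes include min/max/abs usage differs; and constant usage differs; and comparison usage differs; and local variable names differ; and boolean connective usage differs; and statement counts differ.
As a probe, take x=3, y=0, z=4: compute runs r becomes 5; next ((6 + x) > (x * y)) evaluates to true; next z becomes 9; next ((z / 5) < (y / (x - 2))) evaluates to false; next y becomes 0; next r becomes 9; next final value 8; compute2 runs r becomes 5; next (!((6 + x) <= (x * y))) evaluates to true; next z becomes 9; next (!((z / (-(-5))) < (y / (x - 2)))) evaluates to true; next y becomes 0; next r becomes 9; next final value 8; both end at 8.
An exhaustive pass over the 75 declared inputs shows identical outputs.
verdict: equivalent


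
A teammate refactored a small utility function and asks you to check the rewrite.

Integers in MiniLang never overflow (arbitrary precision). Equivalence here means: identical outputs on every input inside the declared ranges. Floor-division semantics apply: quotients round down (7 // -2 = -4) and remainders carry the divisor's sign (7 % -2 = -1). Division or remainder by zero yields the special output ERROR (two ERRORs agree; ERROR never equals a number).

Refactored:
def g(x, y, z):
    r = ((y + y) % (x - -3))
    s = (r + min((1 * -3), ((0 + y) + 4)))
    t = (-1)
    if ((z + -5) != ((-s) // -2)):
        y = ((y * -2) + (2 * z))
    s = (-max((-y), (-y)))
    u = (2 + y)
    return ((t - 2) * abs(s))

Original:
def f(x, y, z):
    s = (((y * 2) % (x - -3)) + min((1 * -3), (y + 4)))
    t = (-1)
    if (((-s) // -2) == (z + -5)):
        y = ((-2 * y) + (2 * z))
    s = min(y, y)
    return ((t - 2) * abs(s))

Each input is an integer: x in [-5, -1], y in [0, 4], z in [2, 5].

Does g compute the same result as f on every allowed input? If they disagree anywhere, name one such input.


Not equivalent: x=-5, y=0, z=2 separates them (0 vs -12).
f: s := -3 | t := -1 | (((-s) // -2) == (z + -5)): false | s := 0 | result 0
g: r := 0 | s := -3 | t := -1 | ((z + -5) != ((-s) // -2)): true | y := 4 | s := 4 | u := 6 | result -12
verdict: not equivalent; witness: x=-5, y=0, z=2


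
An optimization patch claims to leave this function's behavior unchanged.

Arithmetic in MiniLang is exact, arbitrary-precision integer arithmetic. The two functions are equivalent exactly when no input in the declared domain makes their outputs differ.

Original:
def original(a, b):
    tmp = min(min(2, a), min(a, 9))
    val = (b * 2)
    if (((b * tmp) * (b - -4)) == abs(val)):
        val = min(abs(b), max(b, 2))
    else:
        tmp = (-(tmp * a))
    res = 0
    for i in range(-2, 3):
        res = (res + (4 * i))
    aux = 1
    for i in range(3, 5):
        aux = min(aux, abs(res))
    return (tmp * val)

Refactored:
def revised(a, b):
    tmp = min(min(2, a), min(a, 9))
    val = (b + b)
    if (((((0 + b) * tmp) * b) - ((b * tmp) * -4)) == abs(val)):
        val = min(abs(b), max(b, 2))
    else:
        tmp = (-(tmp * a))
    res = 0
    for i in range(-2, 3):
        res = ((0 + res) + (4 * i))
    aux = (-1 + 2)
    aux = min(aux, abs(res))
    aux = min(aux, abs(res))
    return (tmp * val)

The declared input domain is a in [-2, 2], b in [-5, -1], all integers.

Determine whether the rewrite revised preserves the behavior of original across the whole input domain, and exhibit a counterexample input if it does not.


Comparing the listings, the differences include: constant usage differs; also min/max/abs usage differs; also arithmetic usage differs; also loop structure differs.
One worked example (a=-1, b=-1) — original: tmp=-1, then val=-2, then (((b * tmp) * (b - -4)) == abs(val)) is false, then tmp=-1, then res=0, then (i=-2), then res=-8, then (i=-1), then res=-12, then (i=0), then res=-12, then (i=1), then res=-8, then (i=2), then res=0, then aux=1, then (i=3), then aux=0, then (i=4), then aux=0, then returns 2; revised: tmp=-1, then val=-2, then (((((0 + b) * tmp) * b) - ((b * tmp) * -4)) == abs(val)) is false, then tmp=-1, then res=0, then (i=-2), then res=-8, then (i=-1), then res=-12, then (i=0), then res=-12, then (i=1), then res=-8, then (i=2), then res=0, then aux=1, then aux=0, then aux=0, then returns 2; agreement on 2.
Checked all 25 inputs in the declared domain: the outputs agree on every one.
verdict: equivalent


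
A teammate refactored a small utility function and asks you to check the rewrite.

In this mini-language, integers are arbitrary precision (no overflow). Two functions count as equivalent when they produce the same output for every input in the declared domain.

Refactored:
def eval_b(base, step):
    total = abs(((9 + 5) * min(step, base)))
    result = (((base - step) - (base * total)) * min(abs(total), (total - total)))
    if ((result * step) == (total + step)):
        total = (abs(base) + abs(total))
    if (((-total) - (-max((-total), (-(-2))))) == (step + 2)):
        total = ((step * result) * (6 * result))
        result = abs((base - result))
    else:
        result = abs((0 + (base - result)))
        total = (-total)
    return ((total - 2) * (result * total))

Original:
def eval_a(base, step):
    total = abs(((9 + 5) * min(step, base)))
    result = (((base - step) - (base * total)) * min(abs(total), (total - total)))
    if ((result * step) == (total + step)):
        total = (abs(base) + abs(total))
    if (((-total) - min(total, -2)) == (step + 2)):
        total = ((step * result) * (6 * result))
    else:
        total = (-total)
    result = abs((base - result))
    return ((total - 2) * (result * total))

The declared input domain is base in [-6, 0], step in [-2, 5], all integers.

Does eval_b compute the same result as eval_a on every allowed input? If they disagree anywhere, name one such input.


The two versions differ — the changes include arithmetic usage differs; and constant usage differs; and min/max/abs usage differs; and statement counts differ.
Spot check at base=0, step=3 — eval_a: total := 0 | result := 0 | ((result * step) == (total + step)): false | (((-total) - min(total, -2)) == (step + 2)): false | total := 0 | result := 0 | result 0. eval_b: total := 0 | result := 0 | ((result * step) == (total + step)): false | (((-total) - (-max((-total), (-(-2))))) == (step + 2)): false | result := 0 | total := 0 | result 0. Both give 0.
Every one of the 56 inputs gives matching results.
verdict: equivalent


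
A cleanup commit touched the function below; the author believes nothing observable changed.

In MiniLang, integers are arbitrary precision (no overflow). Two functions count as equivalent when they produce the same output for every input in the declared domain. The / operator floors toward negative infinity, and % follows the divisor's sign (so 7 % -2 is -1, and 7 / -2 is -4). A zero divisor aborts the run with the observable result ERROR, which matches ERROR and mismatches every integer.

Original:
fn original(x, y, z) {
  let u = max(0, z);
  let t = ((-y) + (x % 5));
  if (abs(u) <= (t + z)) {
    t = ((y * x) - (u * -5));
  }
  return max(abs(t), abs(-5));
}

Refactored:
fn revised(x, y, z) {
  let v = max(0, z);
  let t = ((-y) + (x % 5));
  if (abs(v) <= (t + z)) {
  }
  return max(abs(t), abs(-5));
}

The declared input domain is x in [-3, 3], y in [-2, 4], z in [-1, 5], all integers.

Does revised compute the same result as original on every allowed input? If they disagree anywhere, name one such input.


Consider the input x=-3, y=-2, z=-1.
original: u := 0 | t := 4 | (abs(u) <= (t + z)): true | t := 6 | result 6
revised: v := 0 | t := 4 | (abs(v) <= (t + z)): true | result 5
6 and 5 differ, so these are not the same function on this domain.
verdict: not equivalent; witness: x=-3, y=-2, z=-1


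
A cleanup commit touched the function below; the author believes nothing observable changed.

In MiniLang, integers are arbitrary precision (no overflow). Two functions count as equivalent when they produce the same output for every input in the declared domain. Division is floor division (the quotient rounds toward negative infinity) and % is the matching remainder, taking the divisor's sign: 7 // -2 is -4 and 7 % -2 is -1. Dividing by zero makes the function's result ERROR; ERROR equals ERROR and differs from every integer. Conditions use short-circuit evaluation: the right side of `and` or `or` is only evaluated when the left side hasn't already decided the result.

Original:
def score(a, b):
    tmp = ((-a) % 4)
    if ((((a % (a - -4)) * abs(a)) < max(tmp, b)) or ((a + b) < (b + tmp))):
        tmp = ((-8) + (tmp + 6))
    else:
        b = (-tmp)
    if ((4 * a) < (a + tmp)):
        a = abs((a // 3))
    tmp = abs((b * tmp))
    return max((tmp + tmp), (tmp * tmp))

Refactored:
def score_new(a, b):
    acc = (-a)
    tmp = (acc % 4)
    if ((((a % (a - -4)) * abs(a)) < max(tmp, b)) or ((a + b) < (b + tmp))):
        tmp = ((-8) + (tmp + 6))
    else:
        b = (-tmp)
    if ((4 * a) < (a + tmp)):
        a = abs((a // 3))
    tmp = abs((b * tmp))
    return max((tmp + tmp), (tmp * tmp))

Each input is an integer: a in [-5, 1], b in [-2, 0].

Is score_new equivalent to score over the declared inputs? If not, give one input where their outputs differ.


This is a faithful refactor — statement counts differ; and local variable names differ, but the computed results match everywhere.
Tracing a=-4, b=0: score: tmp = 0; division by zero -> ERROR | score_new: acc = 4; tmp = 0; division by zero -> ERROR — matching result ERROR.
Across all 21 domain points the two functions coincide.
verdict: equivalent


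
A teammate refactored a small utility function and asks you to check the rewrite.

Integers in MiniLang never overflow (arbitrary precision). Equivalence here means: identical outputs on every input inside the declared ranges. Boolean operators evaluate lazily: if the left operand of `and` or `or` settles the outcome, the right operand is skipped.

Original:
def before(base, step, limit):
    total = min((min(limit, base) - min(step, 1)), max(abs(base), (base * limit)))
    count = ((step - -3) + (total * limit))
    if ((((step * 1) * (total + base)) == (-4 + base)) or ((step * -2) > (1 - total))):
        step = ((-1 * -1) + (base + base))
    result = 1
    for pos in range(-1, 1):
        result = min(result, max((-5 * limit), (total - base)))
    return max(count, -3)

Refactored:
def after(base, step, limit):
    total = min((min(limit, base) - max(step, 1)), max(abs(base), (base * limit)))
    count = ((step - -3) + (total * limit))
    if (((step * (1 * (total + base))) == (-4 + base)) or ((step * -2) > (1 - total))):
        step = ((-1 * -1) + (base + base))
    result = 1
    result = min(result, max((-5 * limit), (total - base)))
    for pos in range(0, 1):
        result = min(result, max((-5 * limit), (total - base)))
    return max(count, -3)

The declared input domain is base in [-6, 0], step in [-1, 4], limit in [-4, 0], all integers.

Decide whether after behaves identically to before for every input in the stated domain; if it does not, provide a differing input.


Try base=-6, step=-1, limit=-4.
before: total = -5; count = 22; ((((step * 1) * (total + base)) == (-4 + base)) or ((step * -2) > (1 - total))) -> false; result = 1; [pos=-1]; result = 1; [pos=0]; result = 1; return 22
after: total = -7; count = 30; (((step * (1 * (total + base))) == (-4 + base)) or ((step * -2) > (1 - total))) -> false; result = 1; result = 1; [pos=0]; result = 1; return 30
22 vs 30 — the two versions disagree here.
verdict: not equivalent; witness: base=-6, step=-1, limit=-4


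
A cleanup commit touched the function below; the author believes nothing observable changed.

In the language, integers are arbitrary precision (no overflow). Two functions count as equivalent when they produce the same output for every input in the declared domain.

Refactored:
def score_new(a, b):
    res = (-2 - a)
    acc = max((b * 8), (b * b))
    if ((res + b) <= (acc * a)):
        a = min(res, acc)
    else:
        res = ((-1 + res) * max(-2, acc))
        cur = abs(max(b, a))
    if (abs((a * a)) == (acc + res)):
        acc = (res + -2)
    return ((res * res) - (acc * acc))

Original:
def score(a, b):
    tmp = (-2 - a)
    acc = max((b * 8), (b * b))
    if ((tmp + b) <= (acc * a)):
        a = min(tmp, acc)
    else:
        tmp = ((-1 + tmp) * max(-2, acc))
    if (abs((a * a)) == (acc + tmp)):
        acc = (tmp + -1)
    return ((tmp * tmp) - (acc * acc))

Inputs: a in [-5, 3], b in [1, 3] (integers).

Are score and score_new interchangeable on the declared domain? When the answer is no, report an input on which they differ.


Try a=-4, b=1.
score: tmp=2, then acc=8, then ((tmp + b) <= (acc * a)) is false, then tmp=8, then (abs((a * a)) == (acc + tmp)) is true, then acc=7, then returns 15
score_new: res=2, then acc=8, then ((res + b) <= (acc * a)) is false, then res=8, then cur=1, then (abs((a * a)) == (acc + res)) is true, then acc=6, then returns 28
15 != 28, so the rewrite changes behavior.
verdict: not equivalent; witness: a=-4, b=1


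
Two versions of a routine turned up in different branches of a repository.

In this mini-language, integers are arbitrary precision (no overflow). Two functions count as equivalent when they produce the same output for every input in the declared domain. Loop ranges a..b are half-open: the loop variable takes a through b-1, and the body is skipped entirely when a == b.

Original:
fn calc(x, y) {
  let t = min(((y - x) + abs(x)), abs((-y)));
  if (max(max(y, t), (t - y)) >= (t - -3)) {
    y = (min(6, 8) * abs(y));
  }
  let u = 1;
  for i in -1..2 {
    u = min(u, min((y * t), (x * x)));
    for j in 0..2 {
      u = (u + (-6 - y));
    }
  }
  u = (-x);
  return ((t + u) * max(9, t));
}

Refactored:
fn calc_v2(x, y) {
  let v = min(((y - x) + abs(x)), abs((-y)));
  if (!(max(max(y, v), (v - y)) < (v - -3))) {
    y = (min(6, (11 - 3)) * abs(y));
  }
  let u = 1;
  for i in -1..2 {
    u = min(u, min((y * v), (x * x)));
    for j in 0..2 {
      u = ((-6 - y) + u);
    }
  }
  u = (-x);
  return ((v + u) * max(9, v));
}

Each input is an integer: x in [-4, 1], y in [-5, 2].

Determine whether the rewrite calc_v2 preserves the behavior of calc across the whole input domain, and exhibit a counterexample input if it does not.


This is a faithful refactor — arithmetic usage differs; also comparison usage differs; also constant usage differs; also boolean connective usage differs; also local variable names differ, but the computed results match everywhere.
As a probe, take x=-3, y=-4: calc runs t = 2; (max(max(y, t), (t - y)) >= (t - -3)) -> true; y = 24; u = 1; [i=-1]; u = 1; [j=0]; u = -29; [j=1]; u = -59; [i=0]; u = -59; [j=0]; u = -89; [j=1]; u = -119; [i=1]; u = -119; [j=0]; u = -149; [j=1]; u = -179; u = 3; return 45; calc_v2 runs v = 2; (!(max(max(y, v), (v - y)) < (v - -3))) -> true; y = 24; u = 1; [i=-1]; u = 1; [j=0]; u = -29; [j=1]; u = -59; [i=0]; u = -59; [j=0]; u = -89; [j=1]; u = -119; [i=1]; u = -119; [j=0]; u = -149; [j=1]; u = -179; u = 3; return 45; both end at 45.
Checked all 48 inputs in the declared domain: the outputs agree on every one.
verdict: equivalent


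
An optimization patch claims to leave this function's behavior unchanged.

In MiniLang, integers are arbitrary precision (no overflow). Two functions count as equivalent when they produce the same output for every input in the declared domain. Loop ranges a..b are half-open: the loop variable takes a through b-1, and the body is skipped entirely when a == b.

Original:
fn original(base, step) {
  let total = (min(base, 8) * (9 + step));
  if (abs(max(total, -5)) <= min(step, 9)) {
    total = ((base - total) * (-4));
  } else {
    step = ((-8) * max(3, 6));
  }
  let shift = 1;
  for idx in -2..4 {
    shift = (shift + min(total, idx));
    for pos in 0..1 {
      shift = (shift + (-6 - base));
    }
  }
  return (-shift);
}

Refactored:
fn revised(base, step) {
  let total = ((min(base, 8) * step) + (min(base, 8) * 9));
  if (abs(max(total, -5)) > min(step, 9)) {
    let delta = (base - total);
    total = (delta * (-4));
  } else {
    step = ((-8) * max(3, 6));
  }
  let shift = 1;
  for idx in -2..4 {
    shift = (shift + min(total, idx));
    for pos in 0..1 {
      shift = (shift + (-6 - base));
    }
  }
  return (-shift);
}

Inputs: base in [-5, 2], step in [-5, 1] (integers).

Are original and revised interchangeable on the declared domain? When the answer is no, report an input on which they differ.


There is a counterexample at base=-5, step=-5: 125 on one side, 365 on the other.
original: total := -20 | (abs(max(total, -5)) <= min(step, 9)): false | step := -48 | shift := 1 | iter idx=-2: | shift := -19 | iter pos=0: | shift := -20 | iter idx=-1: | shift := -40 | iter pos=0: | shift := -41 | iter idx=0: | shift := -61 | iter pos=0: | shift := -62 | iter idx=1: | shift := -82 | iter pos=0: | shift := -83 | iter idx=2: | shift := -103 | iter pos=0: | shift := -104 | iter idx=3: | shift := -124 | iter pos=0: | shift := -125 | result 125
revised: total := -20 | (abs(max(total, -5)) > min(step, 9)): true | delta := 15 | total := -60 | shift := 1 | iter idx=-2: | shift := -59 | iter pos=0: | shift := -60 | iter idx=-1: | shift := -120 | iter pos=0: | shift := -121 | iter idx=0: | shift := -181 | iter pos=0: | shift := -182 | iter idx=1: | shift := -242 | iter pos=0: | shift := -243 | iter idx=2: | shift := -303 | iter pos=0: | shift := -304 | iter idx=3: | shift := -364 | iter pos=0: | shift := -365 | result 365
verdict: not equivalent; witness: base=-5, step=-5
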